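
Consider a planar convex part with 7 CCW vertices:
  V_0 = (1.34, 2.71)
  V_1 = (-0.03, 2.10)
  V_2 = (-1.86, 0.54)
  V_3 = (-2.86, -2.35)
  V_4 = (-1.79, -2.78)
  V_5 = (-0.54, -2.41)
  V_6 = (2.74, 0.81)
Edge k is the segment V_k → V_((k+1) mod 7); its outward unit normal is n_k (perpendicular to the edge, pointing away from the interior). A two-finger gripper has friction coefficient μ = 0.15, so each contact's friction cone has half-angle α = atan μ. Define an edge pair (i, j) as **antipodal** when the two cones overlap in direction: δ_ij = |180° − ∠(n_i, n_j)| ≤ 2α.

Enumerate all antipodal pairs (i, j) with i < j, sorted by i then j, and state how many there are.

count = 2; pairs: (0,4), (1,5)

α = atan 0.15 = 8.53°;  2α = 17.06°
n_0 = (-0.4068, +0.9135)
n_1 = (-0.6487, +0.7610)
n_2 = (-0.9450, +0.3270)
n_3 = (-0.3729, -0.9279)
n_4 = (+0.2838, -0.9589)
n_5 = (+0.7005, -0.7136)
n_6 = (+0.8051, +0.5932)
  (0,1): δ = 163.56°  ·
  (0,2): δ = 133.09°  ·
  (0,3): δ = 45.89°  ·
  (0,4): δ = 7.51°  ✓
  (0,5): δ = 20.47°  ·
  (0,6): δ = 102.38°  ·
  (1,2): δ = 149.53°  ·
  (1,3): δ = 62.34°  ·
  (1,4): δ = 23.96°  ·
  (1,5): δ = 4.02°  ✓
  (1,6): δ = 85.94°  ·
  (2,3): δ = 92.81°  ·
  (2,4): δ = 54.42°  ·
  (2,5): δ = 26.44°  ·
  (2,6): δ = 55.47°  ·
  (3,4): δ = 141.62°  ·
  (3,5): δ = 113.64°  ·
  (3,6): δ = 31.72°  ·
  (4,5): δ = 152.02°  ·
  (4,6): δ = 70.10°  ·
  (5,6): δ = 98.09°  ·
antipodal pairs: 2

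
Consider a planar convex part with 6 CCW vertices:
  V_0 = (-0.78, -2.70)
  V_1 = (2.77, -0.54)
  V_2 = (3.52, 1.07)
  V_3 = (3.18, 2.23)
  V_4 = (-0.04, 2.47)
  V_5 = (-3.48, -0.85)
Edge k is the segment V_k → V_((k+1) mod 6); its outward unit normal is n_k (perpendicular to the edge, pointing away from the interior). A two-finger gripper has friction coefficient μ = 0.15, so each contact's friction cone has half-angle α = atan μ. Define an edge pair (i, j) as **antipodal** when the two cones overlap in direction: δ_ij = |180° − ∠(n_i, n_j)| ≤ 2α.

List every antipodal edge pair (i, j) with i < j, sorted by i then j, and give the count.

α = atan 0.15 = 8.53°;  2α = 17.06°
n_0 = (+0.5198, -0.8543)
n_1 = (+0.9065, -0.4223)
n_2 = (+0.9596, +0.2813)
n_3 = (+0.0743, +0.9972)
n_4 = (-0.6944, +0.7195)
n_5 = (-0.5652, -0.8249)
  (0,1): δ = 146.30°  ·
  (0,2): δ = 104.98°  ·
  (0,3): δ = 35.58°  ·
  (0,4): δ = 12.66°  ✓
  (0,5): δ = 114.26°  ·
  (1,2): δ = 138.69°  ·
  (1,3): δ = 69.28°  ·
  (1,4): δ = 21.04°  ·
  (1,5): δ = 80.56°  ·
  (2,3): δ = 110.60°  ·
  (2,4): δ = 62.35°  ·
  (2,5): δ = 39.25°  ·
  (3,4): δ = 131.75°  ·
  (3,5): δ = 30.16°  ·
  (4,5): δ = 78.40°  ·
antipodal pairs: 1

count = 1; pairs: (0,4)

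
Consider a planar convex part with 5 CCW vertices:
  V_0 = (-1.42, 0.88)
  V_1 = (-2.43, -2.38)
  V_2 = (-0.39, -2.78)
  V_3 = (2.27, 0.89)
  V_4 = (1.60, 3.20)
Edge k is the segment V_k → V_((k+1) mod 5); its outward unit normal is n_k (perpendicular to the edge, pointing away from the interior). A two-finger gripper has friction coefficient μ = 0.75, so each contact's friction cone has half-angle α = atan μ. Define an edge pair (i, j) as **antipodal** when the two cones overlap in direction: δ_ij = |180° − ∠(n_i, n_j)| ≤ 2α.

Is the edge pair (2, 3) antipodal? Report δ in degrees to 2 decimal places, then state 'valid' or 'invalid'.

α = atan 0.75 = 36.87°;  2α = 73.74°
edge 2: e_2 = (+2.66, +3.67);  n_2 = (+0.8097, -0.5869)
edge 3: e_3 = (-0.67, +2.31);  n_3 = (+0.9604, +0.2786)
∠(n_2, n_3) = 52.11°
δ = |180° − 52.11°| = 127.89°
127.89° > 2α = 73.74°  →  invalid

δ = 127.89°, invalid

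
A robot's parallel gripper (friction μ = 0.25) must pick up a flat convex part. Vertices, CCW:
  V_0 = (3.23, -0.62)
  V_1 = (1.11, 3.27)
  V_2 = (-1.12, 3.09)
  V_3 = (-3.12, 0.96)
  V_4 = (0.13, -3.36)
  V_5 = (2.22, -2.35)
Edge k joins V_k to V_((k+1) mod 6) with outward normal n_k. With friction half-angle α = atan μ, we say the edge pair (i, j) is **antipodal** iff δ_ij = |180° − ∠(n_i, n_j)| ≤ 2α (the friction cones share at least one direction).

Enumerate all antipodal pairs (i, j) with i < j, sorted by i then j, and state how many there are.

α = atan 0.25 = 14.04°;  2α = 28.07°
n_0 = (+0.8781, +0.4785)
n_1 = (-0.0805, +0.9968)
n_2 = (-0.7290, +0.6845)
n_3 = (-0.7991, -0.6012)
n_4 = (+0.4351, -0.9004)
n_5 = (+0.8636, -0.5042)
  (0,1): δ = 113.98°  ·
  (0,2): δ = 71.79°  ·
  (0,3): δ = 8.36°  ✓
  (0,4): δ = 87.20°  ·
  (0,5): δ = 121.13°  ·
  (1,2): δ = 137.81°  ·
  (1,3): δ = 57.66°  ·
  (1,4): δ = 21.18°  ✓
  (1,5): δ = 55.11°  ·
  (2,3): δ = 99.85°  ·
  (2,4): δ = 21.01°  ✓
  (2,5): δ = 12.92°  ✓
  (3,4): δ = 101.16°  ·
  (3,5): δ = 67.23°  ·
  (4,5): δ = 146.07°  ·
antipodal pairs: 4

count = 4; pairs: (0,3), (1,4), (2,4), (2,5)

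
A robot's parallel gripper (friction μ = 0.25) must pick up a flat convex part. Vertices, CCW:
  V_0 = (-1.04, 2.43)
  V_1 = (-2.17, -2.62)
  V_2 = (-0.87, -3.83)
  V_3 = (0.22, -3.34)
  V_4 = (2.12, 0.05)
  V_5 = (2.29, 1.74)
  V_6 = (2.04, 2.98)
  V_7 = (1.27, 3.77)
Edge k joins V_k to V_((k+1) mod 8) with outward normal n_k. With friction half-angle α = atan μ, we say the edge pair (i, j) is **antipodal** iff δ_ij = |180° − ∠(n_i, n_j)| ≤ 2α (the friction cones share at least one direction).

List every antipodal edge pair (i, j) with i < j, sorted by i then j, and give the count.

α = atan 0.25 = 14.04°;  2α = 28.07°
n_0 = (-0.9759, +0.2184)
n_1 = (-0.6813, -0.7320)
n_2 = (+0.4100, -0.9121)
n_3 = (+0.8723, -0.4889)
n_4 = (+0.9950, -0.1001)
n_5 = (+0.9803, +0.1976)
n_6 = (+0.7161, +0.6980)
n_7 = (-0.5018, +0.8650)
  (0,1): δ = 120.33°  ·
  (0,2): δ = 53.18°  ·
  (0,3): δ = 16.66°  ✓
  (0,4): δ = 6.87°  ✓
  (0,5): δ = 24.01°  ✓
  (0,6): δ = 56.88°  ·
  (0,7): δ = 132.73°  ·
  (1,2): δ = 112.85°  ·
  (1,3): δ = 76.32°  ·
  (1,4): δ = 52.80°  ·
  (1,5): δ = 35.65°  ·
  (1,6): δ = 2.79°  ✓
  (1,7): δ = 73.06°  ·
  (2,3): δ = 143.48°  ·
  (2,4): δ = 119.95°  ·
  (2,5): δ = 102.81°  ·
  (2,6): δ = 69.94°  ·
  (2,7): δ = 5.91°  ✓
  (3,4): δ = 156.47°  ·
  (3,5): δ = 139.33°  ·
  (3,6): δ = 106.47°  ·
  (3,7): δ = 30.61°  ·
  (4,5): δ = 162.86°  ·
  (4,6): δ = 129.99°  ·
  (4,7): δ = 54.14°  ·
  (5,6): δ = 147.13°  ·
  (5,7): δ = 71.28°  ·
  (6,7): δ = 104.15°  ·
antipodal pairs: 5

count = 5; pairs: (0,3), (0,4), (0,5), (1,6), (2,7)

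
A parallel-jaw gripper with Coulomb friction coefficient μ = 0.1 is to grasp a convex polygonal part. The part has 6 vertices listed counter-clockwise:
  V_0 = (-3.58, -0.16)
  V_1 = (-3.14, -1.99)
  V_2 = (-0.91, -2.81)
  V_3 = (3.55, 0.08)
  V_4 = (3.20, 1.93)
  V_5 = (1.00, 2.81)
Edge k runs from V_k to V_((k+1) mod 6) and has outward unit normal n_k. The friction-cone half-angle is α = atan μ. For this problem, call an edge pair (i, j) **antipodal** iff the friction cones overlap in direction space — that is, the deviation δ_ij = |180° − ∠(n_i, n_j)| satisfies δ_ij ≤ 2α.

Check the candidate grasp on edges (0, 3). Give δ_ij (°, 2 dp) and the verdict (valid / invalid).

δ = 2.81°, valid

α = atan 0.1 = 5.71°;  2α = 11.42°
edge 0: e_0 = (+0.44, -1.83);  n_0 = (-0.9723, -0.2338)
edge 3: e_3 = (-0.35, +1.85);  n_3 = (+0.9826, +0.1859)
∠(n_0, n_3) = 177.19°
δ = |180° − 177.19°| = 2.81°
2.81° ≤ 2α = 11.42°  →  valid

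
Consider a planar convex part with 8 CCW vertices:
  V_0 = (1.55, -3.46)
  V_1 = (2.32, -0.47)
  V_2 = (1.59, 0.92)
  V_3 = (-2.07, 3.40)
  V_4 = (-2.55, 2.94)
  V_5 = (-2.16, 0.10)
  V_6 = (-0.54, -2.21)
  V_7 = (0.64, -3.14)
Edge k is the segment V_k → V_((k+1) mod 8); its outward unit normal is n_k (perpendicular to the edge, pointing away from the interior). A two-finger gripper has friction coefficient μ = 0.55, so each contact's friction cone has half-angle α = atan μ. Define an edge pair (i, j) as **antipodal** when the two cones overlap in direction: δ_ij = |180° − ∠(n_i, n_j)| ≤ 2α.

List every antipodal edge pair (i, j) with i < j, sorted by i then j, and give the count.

count = 11; pairs: (0,3), (0,4), (0,5), (1,4), (1,5), (1,6), (1,7), (2,4), (2,5), (2,6), (2,7)

α = atan 0.55 = 28.81°;  2α = 57.62°
n_0 = (+0.9684, -0.2494)
n_1 = (+0.8853, +0.4650)
n_2 = (+0.5609, +0.8279)
n_3 = (-0.6919, +0.7220)
n_4 = (-0.9907, -0.1360)
n_5 = (-0.8187, -0.5742)
n_6 = (-0.6190, -0.7854)
n_7 = (-0.3317, -0.9434)
  (0,1): δ = 137.85°  ·
  (0,2): δ = 109.68°  ·
  (0,3): δ = 31.78°  ✓
  (0,4): δ = 22.26°  ✓
  (0,5): δ = 49.48°  ✓
  (0,6): δ = 66.20°  ·
  (0,7): δ = 85.07°  ·
  (1,2): δ = 151.83°  ·
  (1,3): δ = 73.93°  ·
  (1,4): δ = 19.89°  ✓
  (1,5): δ = 7.33°  ✓
  (1,6): δ = 24.05°  ✓
  (1,7): δ = 42.92°  ✓
  (2,3): δ = 102.10°  ·
  (2,4): δ = 48.06°  ✓
  (2,5): δ = 20.84°  ✓
  (2,6): δ = 4.12°  ✓
  (2,7): δ = 14.75°  ✓
  (3,4): δ = 125.96°  ·
  (3,5): δ = 98.74°  ·
  (3,6): δ = 82.02°  ·
  (3,7): δ = 63.16°  ·
  (4,5): δ = 152.78°  ·
  (4,6): δ = 136.06°  ·
  (4,7): δ = 117.19°  ·
  (5,6): δ = 163.28°  ·
  (5,7): δ = 144.42°  ·
  (6,7): δ = 161.13°  ·
antipodal pairs: 11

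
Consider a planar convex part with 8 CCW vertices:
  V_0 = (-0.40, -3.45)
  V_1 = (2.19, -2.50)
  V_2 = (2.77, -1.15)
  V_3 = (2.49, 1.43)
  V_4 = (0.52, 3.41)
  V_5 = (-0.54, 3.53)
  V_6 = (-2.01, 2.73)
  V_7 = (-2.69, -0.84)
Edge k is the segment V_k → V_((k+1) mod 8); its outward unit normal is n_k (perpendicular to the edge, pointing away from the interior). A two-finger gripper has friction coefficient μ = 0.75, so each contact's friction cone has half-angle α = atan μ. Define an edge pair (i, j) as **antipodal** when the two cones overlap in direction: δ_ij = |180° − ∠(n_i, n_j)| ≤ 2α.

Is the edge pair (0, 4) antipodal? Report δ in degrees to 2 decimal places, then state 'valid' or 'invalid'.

α = atan 0.75 = 36.87°;  2α = 73.74°
edge 0: e_0 = (+2.59, +0.95);  n_0 = (+0.3444, -0.9388)
edge 4: e_4 = (-1.06, +0.12);  n_4 = (+0.1125, +0.9937)
∠(n_0, n_4) = 153.40°
δ = |180° − 153.40°| = 26.60°
26.60° ≤ 2α = 73.74°  →  valid

δ = 26.60°, valid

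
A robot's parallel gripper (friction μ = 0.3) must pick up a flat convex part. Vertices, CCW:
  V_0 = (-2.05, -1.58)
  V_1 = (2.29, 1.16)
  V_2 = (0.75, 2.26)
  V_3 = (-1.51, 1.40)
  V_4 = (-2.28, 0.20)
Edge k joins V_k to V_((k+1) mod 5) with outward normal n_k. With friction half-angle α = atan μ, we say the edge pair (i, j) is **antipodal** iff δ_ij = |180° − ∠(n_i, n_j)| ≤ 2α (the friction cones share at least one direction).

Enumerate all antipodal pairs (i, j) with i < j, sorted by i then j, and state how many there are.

count = 2; pairs: (0,2), (0,3)

α = atan 0.3 = 16.70°;  2α = 33.40°
n_0 = (+0.5338, -0.8456)
n_1 = (+0.5812, +0.8137)
n_2 = (-0.3557, +0.9346)
n_3 = (-0.8416, +0.5400)
n_4 = (-0.9918, -0.1281)
  (0,1): δ = 67.80°  ·
  (0,2): δ = 11.43°  ✓
  (0,3): δ = 25.05°  ✓
  (0,4): δ = 65.10°  ·
  (1,2): δ = 123.63°  ·
  (1,3): δ = 87.15°  ·
  (1,4): δ = 47.10°  ·
  (2,3): δ = 143.52°  ·
  (2,4): δ = 103.47°  ·
  (3,4): δ = 139.95°  ·
antipodal pairs: 2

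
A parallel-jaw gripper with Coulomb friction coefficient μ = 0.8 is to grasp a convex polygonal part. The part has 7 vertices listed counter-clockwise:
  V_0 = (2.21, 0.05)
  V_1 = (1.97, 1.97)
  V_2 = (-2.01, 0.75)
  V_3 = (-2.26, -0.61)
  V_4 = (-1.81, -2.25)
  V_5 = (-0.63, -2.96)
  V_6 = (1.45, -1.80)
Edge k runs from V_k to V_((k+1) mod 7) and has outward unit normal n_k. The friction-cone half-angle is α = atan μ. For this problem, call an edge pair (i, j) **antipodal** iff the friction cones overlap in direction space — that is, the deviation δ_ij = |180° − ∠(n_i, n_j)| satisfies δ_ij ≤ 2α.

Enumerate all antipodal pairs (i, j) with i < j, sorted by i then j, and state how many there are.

count = 10; pairs: (0,2), (0,3), (0,4), (1,4), (1,5), (1,6), (2,5), (2,6), (3,5), (3,6)

α = atan 0.8 = 38.66°;  2α = 77.32°
n_0 = (+0.9923, +0.1240)
n_1 = (-0.2931, +0.9561)
n_2 = (-0.9835, +0.1808)
n_3 = (-0.9644, -0.2646)
n_4 = (-0.5156, -0.8569)
n_5 = (+0.4871, -0.8734)
n_6 = (+0.9250, -0.3800)
  (0,1): δ = 80.08°  ·
  (0,2): δ = 17.54°  ✓
  (0,3): δ = 8.22°  ✓
  (0,4): δ = 51.84°  ✓
  (0,5): δ = 112.02°  ·
  (0,6): δ = 150.54°  ·
  (1,2): δ = 117.46°  ·
  (1,3): δ = 91.70°  ·
  (1,4): δ = 48.08°  ✓
  (1,5): δ = 12.11°  ✓
  (1,6): δ = 50.62°  ✓
  (2,3): δ = 154.24°  ·
  (2,4): δ = 110.62°  ·
  (2,5): δ = 50.44°  ✓
  (2,6): δ = 11.92°  ✓
  (3,4): δ = 136.38°  ·
  (3,5): δ = 76.20°  ✓
  (3,6): δ = 37.68°  ✓
  (4,5): δ = 119.82°  ·
  (4,6): δ = 81.30°  ·
  (5,6): δ = 141.48°  ·
antipodal pairs: 10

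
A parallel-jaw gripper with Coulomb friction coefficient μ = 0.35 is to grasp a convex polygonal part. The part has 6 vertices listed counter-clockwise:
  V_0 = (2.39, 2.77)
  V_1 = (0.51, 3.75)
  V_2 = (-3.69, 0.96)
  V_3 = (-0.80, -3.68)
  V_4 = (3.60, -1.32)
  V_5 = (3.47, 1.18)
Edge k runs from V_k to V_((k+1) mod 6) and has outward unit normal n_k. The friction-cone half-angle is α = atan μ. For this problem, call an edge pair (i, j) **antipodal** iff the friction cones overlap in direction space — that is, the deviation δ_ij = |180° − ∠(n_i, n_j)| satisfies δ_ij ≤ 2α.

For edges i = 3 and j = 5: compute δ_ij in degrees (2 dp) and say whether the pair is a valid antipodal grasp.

α = atan 0.35 = 19.29°;  2α = 38.58°
edge 3: e_3 = (+4.40, +2.36);  n_3 = (+0.4727, -0.8812)
edge 5: e_5 = (-1.08, +1.59);  n_5 = (+0.8272, +0.5619)
∠(n_3, n_5) = 95.98°
δ = |180° − 95.98°| = 84.02°
84.02° > 2α = 38.58°  →  invalid

δ = 84.02°, invalid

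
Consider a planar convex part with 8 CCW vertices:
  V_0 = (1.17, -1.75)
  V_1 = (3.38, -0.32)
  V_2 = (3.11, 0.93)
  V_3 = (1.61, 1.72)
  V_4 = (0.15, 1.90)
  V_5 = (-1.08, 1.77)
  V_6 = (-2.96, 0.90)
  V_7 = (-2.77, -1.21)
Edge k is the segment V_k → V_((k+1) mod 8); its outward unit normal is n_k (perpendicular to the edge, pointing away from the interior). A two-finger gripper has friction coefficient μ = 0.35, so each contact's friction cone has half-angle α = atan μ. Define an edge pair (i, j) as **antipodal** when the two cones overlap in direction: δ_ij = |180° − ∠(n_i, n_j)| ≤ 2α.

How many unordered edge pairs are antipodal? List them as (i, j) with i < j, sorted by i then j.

α = atan 0.35 = 19.29°;  2α = 38.58°
n_0 = (+0.5433, -0.8396)
n_1 = (+0.9775, +0.2111)
n_2 = (+0.4660, +0.8848)
n_3 = (+0.1224, +0.9925)
n_4 = (-0.1051, +0.9945)
n_5 = (-0.4200, +0.9075)
n_6 = (-0.9960, -0.0897)
n_7 = (-0.1358, -0.9907)
  (0,1): δ = 110.72°  ·
  (0,2): δ = 60.68°  ·
  (0,3): δ = 39.93°  ·
  (0,4): δ = 26.87°  ✓
  (0,5): δ = 8.07°  ✓
  (0,6): δ = 62.24°  ·
  (0,7): δ = 139.29°  ·
  (1,2): δ = 129.96°  ·
  (1,3): δ = 109.22°  ·
  (1,4): δ = 96.16°  ·
  (1,5): δ = 77.36°  ·
  (1,6): δ = 7.04°  ✓
  (1,7): δ = 70.01°  ·
  (2,3): δ = 159.25°  ·
  (2,4): δ = 146.19°  ·
  (2,5): δ = 127.39°  ·
  (2,6): δ = 57.08°  ·
  (2,7): δ = 19.97°  ✓
  (3,4): δ = 166.94°  ·
  (3,5): δ = 148.14°  ·
  (3,6): δ = 77.83°  ·
  (3,7): δ = 0.78°  ✓
  (4,5): δ = 161.20°  ·
  (4,6): δ = 90.89°  ·
  (4,7): δ = 13.84°  ✓
  (5,6): δ = 109.69°  ·
  (5,7): δ = 32.64°  ✓
  (6,7): δ = 102.95°  ·
antipodal pairs: 7

count = 7; pairs: (0,4), (0,5), (1,6), (2,7), (3,7), (4,7), (5,7)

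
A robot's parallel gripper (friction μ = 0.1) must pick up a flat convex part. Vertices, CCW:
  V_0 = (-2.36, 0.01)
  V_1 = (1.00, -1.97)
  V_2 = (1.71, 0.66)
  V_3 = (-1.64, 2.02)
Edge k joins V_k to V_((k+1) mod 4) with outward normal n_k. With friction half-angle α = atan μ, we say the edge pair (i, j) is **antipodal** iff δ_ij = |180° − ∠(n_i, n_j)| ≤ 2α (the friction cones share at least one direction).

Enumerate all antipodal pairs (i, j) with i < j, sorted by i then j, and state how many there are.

count = 2; pairs: (0,2), (1,3)

α = atan 0.1 = 5.71°;  2α = 11.42°
n_0 = (-0.5077, -0.8615)
n_1 = (+0.9654, -0.2606)
n_2 = (+0.3762, +0.9266)
n_3 = (-0.9414, +0.3372)
  (0,1): δ = 74.60°  ·
  (0,2): δ = 8.41°  ✓
  (0,3): δ = 100.80°  ·
  (1,2): δ = 96.99°  ·
  (1,3): δ = 4.60°  ✓
  (2,3): δ = 87.61°  ·
antipodal pairs: 2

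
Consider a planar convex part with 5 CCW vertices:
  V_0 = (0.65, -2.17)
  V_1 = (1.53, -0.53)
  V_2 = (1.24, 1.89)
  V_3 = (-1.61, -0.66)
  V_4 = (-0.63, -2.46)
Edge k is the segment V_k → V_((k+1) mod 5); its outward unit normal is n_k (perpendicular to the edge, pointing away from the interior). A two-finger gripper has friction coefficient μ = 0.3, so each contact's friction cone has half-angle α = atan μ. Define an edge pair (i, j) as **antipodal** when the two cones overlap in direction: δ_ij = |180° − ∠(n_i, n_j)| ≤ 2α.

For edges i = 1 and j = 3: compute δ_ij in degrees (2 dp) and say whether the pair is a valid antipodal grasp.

α = atan 0.3 = 16.70°;  2α = 33.40°
edge 1: e_1 = (-0.29, +2.42);  n_1 = (+0.9929, +0.1190)
edge 3: e_3 = (+0.98, -1.80);  n_3 = (-0.8783, -0.4782)
∠(n_1, n_3) = 158.27°
δ = |180° − 158.27°| = 21.73°
21.73° ≤ 2α = 33.40°  →  valid

δ = 21.73°, valid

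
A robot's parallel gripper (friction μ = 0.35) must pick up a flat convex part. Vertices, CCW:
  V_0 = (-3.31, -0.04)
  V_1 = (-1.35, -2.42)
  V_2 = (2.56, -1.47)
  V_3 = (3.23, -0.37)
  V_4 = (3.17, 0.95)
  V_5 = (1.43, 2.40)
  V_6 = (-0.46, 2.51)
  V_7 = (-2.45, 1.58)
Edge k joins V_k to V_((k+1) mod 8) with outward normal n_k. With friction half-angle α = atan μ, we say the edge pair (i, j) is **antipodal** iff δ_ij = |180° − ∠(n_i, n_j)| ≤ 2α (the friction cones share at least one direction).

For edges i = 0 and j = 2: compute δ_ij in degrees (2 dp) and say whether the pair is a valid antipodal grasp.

δ = 70.82°, invalid

α = atan 0.35 = 19.29°;  2α = 38.58°
edge 0: e_0 = (+1.96, -2.38);  n_0 = (-0.7719, -0.6357)
edge 2: e_2 = (+0.67, +1.10);  n_2 = (+0.8540, -0.5202)
∠(n_0, n_2) = 109.18°
δ = |180° − 109.18°| = 70.82°
70.82° > 2α = 38.58°  →  invalid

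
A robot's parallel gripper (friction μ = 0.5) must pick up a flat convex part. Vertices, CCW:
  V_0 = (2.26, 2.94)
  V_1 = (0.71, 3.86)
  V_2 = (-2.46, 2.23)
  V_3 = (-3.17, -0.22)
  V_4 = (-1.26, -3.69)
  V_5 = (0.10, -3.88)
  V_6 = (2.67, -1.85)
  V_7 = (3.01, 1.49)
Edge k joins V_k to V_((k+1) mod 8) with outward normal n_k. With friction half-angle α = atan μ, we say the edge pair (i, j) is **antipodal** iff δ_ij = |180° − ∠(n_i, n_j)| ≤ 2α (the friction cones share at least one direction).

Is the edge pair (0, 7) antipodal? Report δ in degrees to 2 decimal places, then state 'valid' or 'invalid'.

δ = 148.04°, invalid

α = atan 0.5 = 26.57°;  2α = 53.13°
edge 0: e_0 = (-1.55, +0.92);  n_0 = (+0.5104, +0.8599)
edge 7: e_7 = (-0.75, +1.45);  n_7 = (+0.8882, +0.4594)
∠(n_0, n_7) = 31.96°
δ = |180° − 31.96°| = 148.04°
148.04° > 2α = 53.13°  →  invalid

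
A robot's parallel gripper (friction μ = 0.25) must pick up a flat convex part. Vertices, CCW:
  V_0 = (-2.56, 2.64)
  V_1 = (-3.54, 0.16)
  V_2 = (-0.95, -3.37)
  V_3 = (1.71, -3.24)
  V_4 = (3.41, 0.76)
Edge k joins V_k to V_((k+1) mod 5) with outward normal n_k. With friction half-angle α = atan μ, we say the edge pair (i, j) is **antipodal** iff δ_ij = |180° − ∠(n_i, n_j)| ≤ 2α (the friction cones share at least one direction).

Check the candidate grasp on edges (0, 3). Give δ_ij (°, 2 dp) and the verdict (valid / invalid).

δ = 1.46°, valid

α = atan 0.25 = 14.04°;  2α = 28.07°
edge 0: e_0 = (-0.98, -2.48);  n_0 = (-0.9300, +0.3675)
edge 3: e_3 = (+1.70, +4.00);  n_3 = (+0.9203, -0.3911)
∠(n_0, n_3) = 178.54°
δ = |180° − 178.54°| = 1.46°
1.46° ≤ 2α = 28.07°  →  valid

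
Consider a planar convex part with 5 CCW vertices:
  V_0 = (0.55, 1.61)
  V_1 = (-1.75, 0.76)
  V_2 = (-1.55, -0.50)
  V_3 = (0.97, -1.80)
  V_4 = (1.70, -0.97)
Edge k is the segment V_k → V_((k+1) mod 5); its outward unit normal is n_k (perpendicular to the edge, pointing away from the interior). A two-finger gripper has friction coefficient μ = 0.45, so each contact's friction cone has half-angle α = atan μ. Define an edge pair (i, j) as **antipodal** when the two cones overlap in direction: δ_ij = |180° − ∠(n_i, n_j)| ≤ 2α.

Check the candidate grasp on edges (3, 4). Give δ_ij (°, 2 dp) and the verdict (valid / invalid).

δ = 114.64°, invalid

α = atan 0.45 = 24.23°;  2α = 48.46°
edge 3: e_3 = (+0.73, +0.83);  n_3 = (+0.7509, -0.6604)
edge 4: e_4 = (-1.15, +2.58);  n_4 = (+0.9134, +0.4071)
∠(n_3, n_4) = 65.36°
δ = |180° − 65.36°| = 114.64°
114.64° > 2α = 48.46°  →  invalid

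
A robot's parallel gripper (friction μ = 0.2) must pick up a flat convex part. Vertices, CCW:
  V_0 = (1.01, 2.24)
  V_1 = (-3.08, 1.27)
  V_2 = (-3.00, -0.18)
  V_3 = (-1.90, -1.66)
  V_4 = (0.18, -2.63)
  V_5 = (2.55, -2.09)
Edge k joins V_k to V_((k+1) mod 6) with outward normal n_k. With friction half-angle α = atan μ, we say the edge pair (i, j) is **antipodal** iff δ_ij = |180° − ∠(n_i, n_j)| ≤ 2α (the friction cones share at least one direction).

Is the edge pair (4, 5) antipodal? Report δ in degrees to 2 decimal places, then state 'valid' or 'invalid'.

δ = 83.26°, invalid

α = atan 0.2 = 11.31°;  2α = 22.62°
edge 4: e_4 = (+2.37, +0.54);  n_4 = (+0.2222, -0.9750)
edge 5: e_5 = (-1.54, +4.33);  n_5 = (+0.9422, +0.3351)
∠(n_4, n_5) = 96.74°
δ = |180° − 96.74°| = 83.26°
83.26° > 2α = 22.62°  →  invalid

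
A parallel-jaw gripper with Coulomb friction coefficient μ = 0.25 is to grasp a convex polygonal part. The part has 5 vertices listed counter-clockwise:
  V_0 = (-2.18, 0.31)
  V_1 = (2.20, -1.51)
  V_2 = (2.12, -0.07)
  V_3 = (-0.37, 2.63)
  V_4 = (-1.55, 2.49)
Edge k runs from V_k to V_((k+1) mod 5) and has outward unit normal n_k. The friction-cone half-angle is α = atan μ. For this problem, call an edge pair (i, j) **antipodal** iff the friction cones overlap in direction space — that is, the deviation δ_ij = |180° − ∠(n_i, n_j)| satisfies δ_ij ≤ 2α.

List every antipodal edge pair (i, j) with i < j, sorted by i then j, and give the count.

α = atan 0.25 = 14.04°;  2α = 28.07°
n_0 = (-0.3837, -0.9235)
n_1 = (+0.9985, +0.0555)
n_2 = (+0.7351, +0.6779)
n_3 = (-0.1178, +0.9930)
n_4 = (-0.9607, +0.2776)
  (0,1): δ = 64.26°  ·
  (0,2): δ = 24.75°  ✓
  (0,3): δ = 29.33°  ·
  (0,4): δ = 96.45°  ·
  (1,2): δ = 140.50°  ·
  (1,3): δ = 86.41°  ·
  (1,4): δ = 19.30°  ✓
  (2,3): δ = 125.92°  ·
  (2,4): δ = 58.80°  ·
  (3,4): δ = 112.88°  ·
antipodal pairs: 2

count = 2; pairs: (0,2), (1,4)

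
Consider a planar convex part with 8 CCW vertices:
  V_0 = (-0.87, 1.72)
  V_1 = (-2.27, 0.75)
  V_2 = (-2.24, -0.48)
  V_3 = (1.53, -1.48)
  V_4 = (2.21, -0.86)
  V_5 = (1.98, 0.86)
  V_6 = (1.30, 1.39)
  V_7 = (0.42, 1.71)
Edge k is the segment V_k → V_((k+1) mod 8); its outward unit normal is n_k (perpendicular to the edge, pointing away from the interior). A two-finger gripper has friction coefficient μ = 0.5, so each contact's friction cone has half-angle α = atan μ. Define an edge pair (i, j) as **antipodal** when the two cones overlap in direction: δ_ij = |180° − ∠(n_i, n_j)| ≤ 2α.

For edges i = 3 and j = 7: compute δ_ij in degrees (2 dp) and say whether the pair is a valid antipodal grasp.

α = atan 0.5 = 26.57°;  2α = 53.13°
edge 3: e_3 = (+0.68, +0.62);  n_3 = (+0.6738, -0.7390)
edge 7: e_7 = (-1.29, +0.01);  n_7 = (+0.0078, +1.0000)
∠(n_3, n_7) = 137.20°
δ = |180° − 137.20°| = 42.80°
42.80° ≤ 2α = 53.13°  →  valid

δ = 42.80°, valid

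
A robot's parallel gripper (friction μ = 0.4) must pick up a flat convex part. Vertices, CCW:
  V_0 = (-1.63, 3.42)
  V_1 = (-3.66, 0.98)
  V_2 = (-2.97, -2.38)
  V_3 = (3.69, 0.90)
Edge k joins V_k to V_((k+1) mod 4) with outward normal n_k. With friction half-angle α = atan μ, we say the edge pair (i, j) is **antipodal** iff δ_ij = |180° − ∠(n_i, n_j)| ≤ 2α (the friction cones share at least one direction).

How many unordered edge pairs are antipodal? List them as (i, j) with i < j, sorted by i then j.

α = atan 0.4 = 21.80°;  2α = 43.60°
n_0 = (-0.7687, +0.6396)
n_1 = (-0.9796, -0.2012)
n_2 = (+0.4418, -0.8971)
n_3 = (+0.4281, +0.9037)
  (0,1): δ = 128.64°  ·
  (0,2): δ = 24.02°  ✓
  (0,3): δ = 104.41°  ·
  (1,2): δ = 75.38°  ·
  (1,3): δ = 53.05°  ·
  (2,3): δ = 51.57°  ·
antipodal pairs: 1

count = 1; pairs: (0,2)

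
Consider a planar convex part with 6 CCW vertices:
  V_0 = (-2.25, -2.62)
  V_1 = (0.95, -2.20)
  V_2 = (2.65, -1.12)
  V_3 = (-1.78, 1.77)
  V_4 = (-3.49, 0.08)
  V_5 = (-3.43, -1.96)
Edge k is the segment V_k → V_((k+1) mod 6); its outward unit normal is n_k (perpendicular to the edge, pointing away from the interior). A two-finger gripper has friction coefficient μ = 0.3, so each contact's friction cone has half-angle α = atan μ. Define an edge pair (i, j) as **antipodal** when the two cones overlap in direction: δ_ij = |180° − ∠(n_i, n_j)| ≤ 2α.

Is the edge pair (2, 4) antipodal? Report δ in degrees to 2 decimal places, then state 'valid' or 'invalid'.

δ = 55.20°, invalid

α = atan 0.3 = 16.70°;  2α = 33.40°
edge 2: e_2 = (-4.43, +2.89);  n_2 = (+0.5464, +0.8375)
edge 4: e_4 = (+0.06, -2.04);  n_4 = (-0.9996, -0.0294)
∠(n_2, n_4) = 124.80°
δ = |180° − 124.80°| = 55.20°
55.20° > 2α = 33.40°  →  invalid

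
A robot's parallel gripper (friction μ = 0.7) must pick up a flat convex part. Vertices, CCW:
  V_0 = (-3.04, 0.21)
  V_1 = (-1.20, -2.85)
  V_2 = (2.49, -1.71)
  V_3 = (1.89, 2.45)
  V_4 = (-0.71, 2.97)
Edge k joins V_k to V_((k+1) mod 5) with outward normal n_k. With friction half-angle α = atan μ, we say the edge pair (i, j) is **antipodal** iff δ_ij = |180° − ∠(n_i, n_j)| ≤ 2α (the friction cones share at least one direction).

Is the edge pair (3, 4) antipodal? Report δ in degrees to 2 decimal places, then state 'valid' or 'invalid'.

δ = 118.86°, invalid

α = atan 0.7 = 34.99°;  2α = 69.98°
edge 3: e_3 = (-2.60, +0.52);  n_3 = (+0.1961, +0.9806)
edge 4: e_4 = (-2.33, -2.76);  n_4 = (-0.7641, +0.6451)
∠(n_3, n_4) = 61.14°
δ = |180° − 61.14°| = 118.86°
118.86° > 2α = 69.98°  →  invalid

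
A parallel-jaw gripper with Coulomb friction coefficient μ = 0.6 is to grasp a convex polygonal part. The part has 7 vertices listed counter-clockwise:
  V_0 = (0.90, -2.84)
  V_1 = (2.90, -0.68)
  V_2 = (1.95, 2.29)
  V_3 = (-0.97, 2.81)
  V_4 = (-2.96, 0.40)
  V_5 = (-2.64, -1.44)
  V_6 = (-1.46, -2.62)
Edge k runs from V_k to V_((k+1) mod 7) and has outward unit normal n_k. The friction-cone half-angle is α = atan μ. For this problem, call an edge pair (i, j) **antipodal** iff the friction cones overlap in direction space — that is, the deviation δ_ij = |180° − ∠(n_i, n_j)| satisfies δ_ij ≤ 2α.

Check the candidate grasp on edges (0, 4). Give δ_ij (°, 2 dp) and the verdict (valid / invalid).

α = atan 0.6 = 30.96°;  2α = 61.93°
edge 0: e_0 = (+2.00, +2.16);  n_0 = (+0.7338, -0.6794)
edge 4: e_4 = (+0.32, -1.84);  n_4 = (-0.9852, -0.1713)
∠(n_0, n_4) = 127.34°
δ = |180° − 127.34°| = 52.66°
52.66° ≤ 2α = 61.93°  →  valid

δ = 52.66°, valid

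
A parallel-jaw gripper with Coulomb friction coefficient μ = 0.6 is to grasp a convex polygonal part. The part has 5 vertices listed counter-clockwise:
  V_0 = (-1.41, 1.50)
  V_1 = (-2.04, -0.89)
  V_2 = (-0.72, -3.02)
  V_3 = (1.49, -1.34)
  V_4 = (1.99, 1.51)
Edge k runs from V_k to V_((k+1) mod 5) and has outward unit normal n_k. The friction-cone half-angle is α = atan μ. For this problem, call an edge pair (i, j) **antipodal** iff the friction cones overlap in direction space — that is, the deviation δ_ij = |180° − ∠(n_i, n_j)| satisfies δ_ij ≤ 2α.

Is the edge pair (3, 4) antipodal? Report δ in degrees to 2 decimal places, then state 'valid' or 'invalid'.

α = atan 0.6 = 30.96°;  2α = 61.93°
edge 3: e_3 = (+0.50, +2.85);  n_3 = (+0.9850, -0.1728)
edge 4: e_4 = (-3.40, -0.01);  n_4 = (-0.0029, +1.0000)
∠(n_3, n_4) = 100.12°
δ = |180° − 100.12°| = 79.88°
79.88° > 2α = 61.93°  →  invalid

δ = 79.88°, invalid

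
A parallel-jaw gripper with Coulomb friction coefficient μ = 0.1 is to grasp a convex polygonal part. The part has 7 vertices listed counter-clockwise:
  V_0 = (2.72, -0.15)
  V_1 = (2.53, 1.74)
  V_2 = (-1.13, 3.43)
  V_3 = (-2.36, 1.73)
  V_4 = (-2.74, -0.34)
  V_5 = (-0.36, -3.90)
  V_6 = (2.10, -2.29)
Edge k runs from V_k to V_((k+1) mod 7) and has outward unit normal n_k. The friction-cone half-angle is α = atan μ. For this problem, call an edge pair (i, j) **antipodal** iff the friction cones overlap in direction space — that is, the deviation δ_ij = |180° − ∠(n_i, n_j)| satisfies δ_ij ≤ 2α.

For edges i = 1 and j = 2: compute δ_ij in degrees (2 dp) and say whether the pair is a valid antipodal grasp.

α = atan 0.1 = 5.71°;  2α = 11.42°
edge 1: e_1 = (-3.66, +1.69);  n_1 = (+0.4192, +0.9079)
edge 2: e_2 = (-1.23, -1.70);  n_2 = (-0.8102, +0.5862)
∠(n_1, n_2) = 78.90°
δ = |180° − 78.90°| = 101.10°
101.10° > 2α = 11.42°  →  invalid

δ = 101.10°, invalid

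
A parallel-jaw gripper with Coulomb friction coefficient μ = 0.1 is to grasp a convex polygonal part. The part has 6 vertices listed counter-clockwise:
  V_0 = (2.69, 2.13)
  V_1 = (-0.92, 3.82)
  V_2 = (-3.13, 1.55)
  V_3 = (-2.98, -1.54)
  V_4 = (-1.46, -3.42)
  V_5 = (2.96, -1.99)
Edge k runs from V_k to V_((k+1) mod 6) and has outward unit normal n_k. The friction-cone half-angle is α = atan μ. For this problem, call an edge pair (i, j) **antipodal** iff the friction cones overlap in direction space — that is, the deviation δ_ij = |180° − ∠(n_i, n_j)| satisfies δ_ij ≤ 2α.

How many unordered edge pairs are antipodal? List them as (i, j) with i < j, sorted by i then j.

α = atan 0.1 = 5.71°;  2α = 11.42°
n_0 = (+0.4240, +0.9057)
n_1 = (-0.7165, +0.6976)
n_2 = (-0.9988, -0.0485)
n_3 = (-0.7776, -0.6287)
n_4 = (+0.3078, -0.9514)
n_5 = (+0.9979, +0.0654)
  (0,1): δ = 109.15°  ·
  (0,2): δ = 62.13°  ·
  (0,3): δ = 25.96°  ·
  (0,4): δ = 43.01°  ·
  (0,5): δ = 118.84°  ·
  (1,2): δ = 132.99°  ·
  (1,3): δ = 96.81°  ·
  (1,4): δ = 27.84°  ·
  (1,5): δ = 47.98°  ·
  (2,3): δ = 143.82°  ·
  (2,4): δ = 74.85°  ·
  (2,5): δ = 0.97°  ✓
  (3,4): δ = 111.03°  ·
  (3,5): δ = 35.21°  ·
  (4,5): δ = 104.18°  ·
antipodal pairs: 1

count = 1; pairs: (2,5)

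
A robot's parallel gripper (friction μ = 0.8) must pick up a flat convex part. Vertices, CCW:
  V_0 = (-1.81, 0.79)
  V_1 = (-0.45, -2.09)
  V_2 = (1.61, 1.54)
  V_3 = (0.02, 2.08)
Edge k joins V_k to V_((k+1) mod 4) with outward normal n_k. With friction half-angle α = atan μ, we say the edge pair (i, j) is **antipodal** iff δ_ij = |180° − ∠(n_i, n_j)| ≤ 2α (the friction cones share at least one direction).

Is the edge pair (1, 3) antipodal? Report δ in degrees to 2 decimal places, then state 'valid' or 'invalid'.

α = atan 0.8 = 38.66°;  2α = 77.32°
edge 1: e_1 = (+2.06, +3.63);  n_1 = (+0.8697, -0.4936)
edge 3: e_3 = (-1.83, -1.29);  n_3 = (-0.5762, +0.8173)
∠(n_1, n_3) = 154.76°
δ = |180° − 154.76°| = 25.24°
25.24° ≤ 2α = 77.32°  →  valid

δ = 25.24°, valid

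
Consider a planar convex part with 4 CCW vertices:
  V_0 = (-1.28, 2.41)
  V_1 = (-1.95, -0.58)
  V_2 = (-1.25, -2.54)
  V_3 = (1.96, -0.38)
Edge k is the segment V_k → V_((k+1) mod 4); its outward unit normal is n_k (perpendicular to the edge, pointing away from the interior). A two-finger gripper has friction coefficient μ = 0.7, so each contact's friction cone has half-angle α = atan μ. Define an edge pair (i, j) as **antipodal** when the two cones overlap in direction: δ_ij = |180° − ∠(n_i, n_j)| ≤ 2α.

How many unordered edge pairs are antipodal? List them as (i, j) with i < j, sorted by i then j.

count = 3; pairs: (0,2), (0,3), (1,3)

α = atan 0.7 = 34.99°;  2α = 69.98°
n_0 = (-0.9758, +0.2187)
n_1 = (-0.9417, -0.3363)
n_2 = (+0.5583, -0.8297)
n_3 = (+0.6525, +0.7578)
  (0,1): δ = 147.72°  ·
  (0,2): δ = 43.43°  ✓
  (0,3): δ = 61.90°  ✓
  (1,2): δ = 75.72°  ·
  (1,3): δ = 29.61°  ✓
  (2,3): δ = 74.67°  ·
antipodal pairs: 3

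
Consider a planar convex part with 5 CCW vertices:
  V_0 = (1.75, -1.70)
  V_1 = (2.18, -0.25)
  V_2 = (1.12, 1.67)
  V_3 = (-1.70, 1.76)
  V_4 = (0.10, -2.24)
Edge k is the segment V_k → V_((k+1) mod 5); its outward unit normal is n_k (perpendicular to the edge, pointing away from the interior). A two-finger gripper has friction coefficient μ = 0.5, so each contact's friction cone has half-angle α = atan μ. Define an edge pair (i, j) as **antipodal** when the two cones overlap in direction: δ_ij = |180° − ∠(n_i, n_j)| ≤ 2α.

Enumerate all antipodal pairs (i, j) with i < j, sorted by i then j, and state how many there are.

α = atan 0.5 = 26.57°;  2α = 53.13°
n_0 = (+0.9587, -0.2843)
n_1 = (+0.8754, +0.4833)
n_2 = (+0.0319, +0.9995)
n_3 = (-0.9119, -0.4104)
n_4 = (+0.3110, -0.9504)
  (0,1): δ = 134.58°  ·
  (0,2): δ = 75.31°  ·
  (0,3): δ = 40.75°  ✓
  (0,4): δ = 124.64°  ·
  (1,2): δ = 120.73°  ·
  (1,3): δ = 4.67°  ✓
  (1,4): δ = 79.22°  ·
  (2,3): δ = 63.94°  ·
  (2,4): δ = 19.95°  ✓
  (3,4): δ = 96.11°  ·
antipodal pairs: 3

count = 3; pairs: (0,3), (1,3), (2,4)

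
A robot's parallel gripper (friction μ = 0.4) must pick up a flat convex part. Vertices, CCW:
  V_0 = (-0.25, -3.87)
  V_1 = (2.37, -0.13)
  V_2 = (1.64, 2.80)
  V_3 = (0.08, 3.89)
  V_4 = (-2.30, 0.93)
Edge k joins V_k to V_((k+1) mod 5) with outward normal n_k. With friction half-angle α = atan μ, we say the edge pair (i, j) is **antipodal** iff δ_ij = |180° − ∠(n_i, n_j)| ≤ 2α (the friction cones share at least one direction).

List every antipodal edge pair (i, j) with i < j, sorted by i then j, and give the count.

count = 3; pairs: (0,3), (1,4), (2,4)

α = atan 0.4 = 21.80°;  2α = 43.60°
n_0 = (+0.8190, -0.5738)
n_1 = (+0.9703, +0.2418)
n_2 = (+0.5728, +0.8197)
n_3 = (-0.7793, +0.6266)
n_4 = (-0.9196, -0.3928)
  (0,1): δ = 131.00°  ·
  (0,2): δ = 89.93°  ·
  (0,3): δ = 3.79°  ✓
  (0,4): δ = 58.14°  ·
  (1,2): δ = 138.93°  ·
  (1,3): δ = 52.79°  ·
  (1,4): δ = 9.14°  ✓
  (2,3): δ = 93.86°  ·
  (2,4): δ = 31.93°  ✓
  (3,4): δ = 118.07°  ·
antipodal pairs: 3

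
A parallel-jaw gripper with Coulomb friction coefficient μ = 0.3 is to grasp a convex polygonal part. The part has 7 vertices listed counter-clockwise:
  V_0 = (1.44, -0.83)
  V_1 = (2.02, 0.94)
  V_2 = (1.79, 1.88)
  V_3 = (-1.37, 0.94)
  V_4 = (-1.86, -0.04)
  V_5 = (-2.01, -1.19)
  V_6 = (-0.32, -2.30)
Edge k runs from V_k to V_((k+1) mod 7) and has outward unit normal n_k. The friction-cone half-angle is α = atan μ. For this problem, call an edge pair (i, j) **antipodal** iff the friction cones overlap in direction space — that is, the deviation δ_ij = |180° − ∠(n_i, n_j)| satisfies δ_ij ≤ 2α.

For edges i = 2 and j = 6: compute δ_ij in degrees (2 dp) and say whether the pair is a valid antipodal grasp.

δ = 23.30°, valid

α = atan 0.3 = 16.70°;  2α = 33.40°
edge 2: e_2 = (-3.16, -0.94);  n_2 = (-0.2851, +0.9585)
edge 6: e_6 = (+1.76, +1.47);  n_6 = (+0.6410, -0.7675)
∠(n_2, n_6) = 156.70°
δ = |180° − 156.70°| = 23.30°
23.30° ≤ 2α = 33.40°  →  valid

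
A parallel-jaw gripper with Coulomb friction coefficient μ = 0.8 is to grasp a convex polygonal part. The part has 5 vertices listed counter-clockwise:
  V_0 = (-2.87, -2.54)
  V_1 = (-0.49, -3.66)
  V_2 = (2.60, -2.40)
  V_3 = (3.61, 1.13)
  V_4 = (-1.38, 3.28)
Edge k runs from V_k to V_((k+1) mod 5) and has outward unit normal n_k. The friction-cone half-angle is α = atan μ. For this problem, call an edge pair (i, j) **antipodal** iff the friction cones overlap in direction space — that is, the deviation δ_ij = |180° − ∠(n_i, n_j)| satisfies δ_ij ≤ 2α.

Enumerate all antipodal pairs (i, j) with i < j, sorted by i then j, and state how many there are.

count = 4; pairs: (0,3), (1,3), (1,4), (2,4)

α = atan 0.8 = 38.66°;  2α = 77.32°
n_0 = (-0.4258, -0.9048)
n_1 = (+0.3776, -0.9260)
n_2 = (+0.9614, -0.2751)
n_3 = (+0.3957, +0.9184)
n_4 = (-0.9688, +0.2480)
  (0,1): δ = 132.61°  ·
  (0,2): δ = 80.77°  ·
  (0,3): δ = 1.89°  ✓
  (0,4): δ = 100.84°  ·
  (1,2): δ = 128.15°  ·
  (1,3): δ = 45.49°  ✓
  (1,4): δ = 53.46°  ✓
  (2,3): δ = 97.34°  ·
  (2,4): δ = 1.61°  ✓
  (3,4): δ = 81.05°  ·
antipodal pairs: 4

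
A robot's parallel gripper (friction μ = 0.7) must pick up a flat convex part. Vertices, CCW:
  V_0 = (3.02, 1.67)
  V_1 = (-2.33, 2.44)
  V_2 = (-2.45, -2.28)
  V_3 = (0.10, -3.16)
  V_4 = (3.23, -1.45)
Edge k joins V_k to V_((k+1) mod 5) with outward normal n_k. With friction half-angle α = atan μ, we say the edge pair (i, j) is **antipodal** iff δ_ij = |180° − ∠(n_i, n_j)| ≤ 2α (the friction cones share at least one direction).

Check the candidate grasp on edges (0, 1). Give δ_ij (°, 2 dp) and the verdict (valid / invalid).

α = atan 0.7 = 34.99°;  2α = 69.98°
edge 0: e_0 = (-5.35, +0.77);  n_0 = (+0.1425, +0.9898)
edge 1: e_1 = (-0.12, -4.72);  n_1 = (-0.9997, +0.0254)
∠(n_0, n_1) = 96.73°
δ = |180° − 96.73°| = 83.27°
83.27° > 2α = 69.98°  →  invalid

δ = 83.27°, invalid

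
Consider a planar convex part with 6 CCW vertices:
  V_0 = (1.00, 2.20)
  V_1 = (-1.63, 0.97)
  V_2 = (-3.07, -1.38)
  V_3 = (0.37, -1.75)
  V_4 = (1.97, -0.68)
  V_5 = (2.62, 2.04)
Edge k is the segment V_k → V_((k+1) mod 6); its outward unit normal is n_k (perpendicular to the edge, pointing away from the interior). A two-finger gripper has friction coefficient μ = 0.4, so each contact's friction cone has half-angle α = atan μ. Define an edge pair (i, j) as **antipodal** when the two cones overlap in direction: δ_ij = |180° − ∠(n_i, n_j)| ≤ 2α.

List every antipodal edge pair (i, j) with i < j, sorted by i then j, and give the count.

α = atan 0.4 = 21.80°;  2α = 43.60°
n_0 = (-0.4236, +0.9058)
n_1 = (-0.8527, +0.5225)
n_2 = (-0.1069, -0.9943)
n_3 = (+0.5559, -0.8313)
n_4 = (+0.9726, -0.2324)
n_5 = (+0.0983, +0.9952)
  (0,1): δ = 146.56°  ·
  (0,2): δ = 31.20°  ✓
  (0,3): δ = 8.71°  ✓
  (0,4): δ = 51.50°  ·
  (0,5): δ = 149.29°  ·
  (1,2): δ = 64.64°  ·
  (1,3): δ = 24.73°  ✓
  (1,4): δ = 18.06°  ✓
  (1,5): δ = 115.86°  ·
  (2,3): δ = 140.09°  ·
  (2,4): δ = 97.30°  ·
  (2,5): δ = 0.50°  ✓
  (3,4): δ = 137.21°  ·
  (3,5): δ = 39.41°  ✓
  (4,5): δ = 82.20°  ·
antipodal pairs: 6

count = 6; pairs: (0,2), (0,3), (1,3), (1,4), (2,5), (3,5)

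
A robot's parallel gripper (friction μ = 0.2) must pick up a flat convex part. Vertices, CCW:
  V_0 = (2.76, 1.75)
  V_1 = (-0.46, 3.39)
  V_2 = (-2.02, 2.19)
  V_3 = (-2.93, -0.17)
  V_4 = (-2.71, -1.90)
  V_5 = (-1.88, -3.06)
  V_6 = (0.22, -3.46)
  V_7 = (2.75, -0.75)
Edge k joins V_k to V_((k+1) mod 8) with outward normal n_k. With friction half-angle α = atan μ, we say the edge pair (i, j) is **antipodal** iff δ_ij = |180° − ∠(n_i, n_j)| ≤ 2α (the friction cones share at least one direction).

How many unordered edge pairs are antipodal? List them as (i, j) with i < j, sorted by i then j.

α = atan 0.2 = 11.31°;  2α = 22.62°
n_0 = (+0.4538, +0.8911)
n_1 = (-0.6097, +0.7926)
n_2 = (-0.9330, +0.3598)
n_3 = (-0.9920, -0.1262)
n_4 = (-0.8133, -0.5819)
n_5 = (-0.1871, -0.9823)
n_6 = (+0.7310, -0.6824)
n_7 = (+1.0000, -0.0040)
  (0,1): δ = 115.44°  ·
  (0,2): δ = 84.10°  ·
  (0,3): δ = 55.76°  ·
  (0,4): δ = 27.43°  ·
  (0,5): δ = 16.21°  ✓
  (0,6): δ = 73.96°  ·
  (0,7): δ = 116.76°  ·
  (1,2): δ = 148.65°  ·
  (1,3): δ = 120.32°  ·
  (1,4): δ = 91.98°  ·
  (1,5): δ = 48.35°  ·
  (1,6): δ = 9.40°  ✓
  (1,7): δ = 52.20°  ·
  (2,3): δ = 151.67°  ·
  (2,4): δ = 123.33°  ·
  (2,5): δ = 79.70°  ·
  (2,6): δ = 21.95°  ✓
  (2,7): δ = 20.86°  ✓
  (3,4): δ = 151.66°  ·
  (3,5): δ = 108.03°  ·
  (3,6): δ = 50.28°  ·
  (3,7): δ = 7.48°  ✓
  (4,5): δ = 136.37°  ·
  (4,6): δ = 78.62°  ·
  (4,7): δ = 35.81°  ·
  (5,6): δ = 122.25°  ·
  (5,7): δ = 79.44°  ·
  (6,7): δ = 137.20°  ·
antipodal pairs: 5

count = 5; pairs: (0,5), (1,6), (2,6), (2,7), (3,7)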